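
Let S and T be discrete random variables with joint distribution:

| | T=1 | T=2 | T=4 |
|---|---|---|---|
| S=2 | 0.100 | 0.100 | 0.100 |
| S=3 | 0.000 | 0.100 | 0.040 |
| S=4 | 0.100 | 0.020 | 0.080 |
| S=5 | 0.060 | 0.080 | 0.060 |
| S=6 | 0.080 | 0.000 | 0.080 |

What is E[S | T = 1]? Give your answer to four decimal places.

4.0588

P(T = 1) = 0.340.
Σ S·P over the event = 2·(0.100) + 4·(0.100) + 5·(0.060) + 6·(0.080) = 1.380.
E[S | T = 1] = (1.380) / (0.340) = 4.0588.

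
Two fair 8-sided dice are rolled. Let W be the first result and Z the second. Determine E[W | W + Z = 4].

Outcomes with W + Z = 4: (1,3), (2,2), (3,1), each with probability 1/64.
E[W | W + Z = 4] = (1 + 2 + 3) / 3 = 2.

2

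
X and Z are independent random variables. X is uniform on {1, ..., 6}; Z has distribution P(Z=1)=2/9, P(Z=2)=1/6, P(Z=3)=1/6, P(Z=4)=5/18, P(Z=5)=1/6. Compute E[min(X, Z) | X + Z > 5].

23/8

P(X + Z > 5) = 2/3.
Summing min(X,Z)·P(x,y) over outcomes with X + Z > 5 gives 23/12.
E[min(X, Z) | X + Z > 5] = (23/12) / (2/3) = 23/8.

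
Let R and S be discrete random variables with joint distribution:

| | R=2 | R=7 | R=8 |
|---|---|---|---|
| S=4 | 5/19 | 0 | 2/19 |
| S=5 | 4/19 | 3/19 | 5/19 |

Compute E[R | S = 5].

23/4

P(S = 5) = 12/19.
Summing R·P(R=x,S=y) over the conditioning event gives 69/19.
E[R | S = 5] = (69/19) / (12/19) = 23/4.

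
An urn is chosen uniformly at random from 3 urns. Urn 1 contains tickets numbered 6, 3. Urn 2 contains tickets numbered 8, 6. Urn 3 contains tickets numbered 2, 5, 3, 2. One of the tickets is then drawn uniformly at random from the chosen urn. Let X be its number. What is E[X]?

E[X | urn 1] = (6+3)/2 = 9/2.
E[X | urn 2] = (8+6)/2 = 7.
E[X | urn 3] = (2+5+3+2)/4 = 3.
E[X] = (1/3)·(9/2) + (1/3)·(7) + (1/3)·(3) = 29/6.

29/6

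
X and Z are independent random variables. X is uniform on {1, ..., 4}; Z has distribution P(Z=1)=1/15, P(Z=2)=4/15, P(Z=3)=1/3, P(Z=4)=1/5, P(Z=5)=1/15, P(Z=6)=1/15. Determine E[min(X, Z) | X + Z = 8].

P(X + Z = 8) = 1/12.
Summing min(X,Z)·P(x,y) over outcomes with X + Z = 8 gives 17/60.
E[min(X, Z) | X + Z = 8] = (17/60) / (1/12) = 17/5.

17/5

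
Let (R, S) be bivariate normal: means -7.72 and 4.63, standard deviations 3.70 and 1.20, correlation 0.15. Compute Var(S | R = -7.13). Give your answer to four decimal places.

1.4076

The conditional variance in a bivariate normal is σ_S²(1 − ρ²), independent of x.
Var(S | R=-7.13) = (1.20)²·(1 − (0.15)²) = 1.44·0.9775 = 1.4076.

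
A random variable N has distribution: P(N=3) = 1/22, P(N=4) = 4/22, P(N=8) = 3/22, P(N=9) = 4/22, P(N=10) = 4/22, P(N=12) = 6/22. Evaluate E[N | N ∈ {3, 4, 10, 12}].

P(N ∈ {3, 4, 10, 12}) = 15/22.
Σ over the event: 3·1/22 + 4·2/11 + 10·2/11 + 12·3/11 = 131/22.
E[N | N ∈ {3, 4, 10, 12}] = (131/22) / (15/22) = 131/15.

131/15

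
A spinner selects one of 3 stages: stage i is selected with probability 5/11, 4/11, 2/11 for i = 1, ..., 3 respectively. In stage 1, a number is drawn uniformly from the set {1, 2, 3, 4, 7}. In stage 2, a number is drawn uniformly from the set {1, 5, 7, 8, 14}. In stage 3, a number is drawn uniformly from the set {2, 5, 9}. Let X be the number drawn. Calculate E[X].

E[X | stage 1] = (1+2+3+4+7)/5 = 17/5.
E[X | stage 2] = (1+5+7+8+14)/5 = 7.
E[X | stage 3] = (2+5+9)/3 = 16/3.
By the law of total expectation,
E[X] = (5/11)·(17/5) + (4/11)·(7) + (2/11)·(16/3) = 167/33.

167/33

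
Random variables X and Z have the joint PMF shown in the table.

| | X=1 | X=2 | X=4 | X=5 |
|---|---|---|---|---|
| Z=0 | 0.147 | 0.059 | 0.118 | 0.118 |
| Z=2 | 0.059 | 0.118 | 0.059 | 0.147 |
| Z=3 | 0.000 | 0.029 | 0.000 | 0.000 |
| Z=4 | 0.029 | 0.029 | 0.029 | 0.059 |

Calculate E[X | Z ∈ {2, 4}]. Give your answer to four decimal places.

P(Z ∈ {2, 4}) = 0.529.
Σ X·P over the event = 1·(0.059) + 1·(0.029) + 2·(0.118) + 2·(0.029) + 4·(0.059) + 4·(0.029) + 5·(0.147) + 5·(0.059) = 1.764.
E[X | Z ∈ {2, 4}] = (1.764) / (0.529) = 3.3346.

3.3346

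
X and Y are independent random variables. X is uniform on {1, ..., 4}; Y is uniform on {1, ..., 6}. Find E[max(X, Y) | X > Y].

Outcomes with X > Y: (2,1), (3,1), (3,2), (4,1), (4,2), (4,3), each with probability 1/24.
E[max(X, Y) | X > Y] = (2 + 3 + 3 + 4 + 4 + 4) / 6 = 10/3.

10/3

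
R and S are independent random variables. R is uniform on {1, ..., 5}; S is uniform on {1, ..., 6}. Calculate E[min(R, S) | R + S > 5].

P(R + S > 5) = 2/3.
Summing min(R,S)·P(x,y) over outcomes with R + S > 5 gives 19/10.
E[min(R, S) | R + S > 5] = (19/10) / (2/3) = 57/20.

57/20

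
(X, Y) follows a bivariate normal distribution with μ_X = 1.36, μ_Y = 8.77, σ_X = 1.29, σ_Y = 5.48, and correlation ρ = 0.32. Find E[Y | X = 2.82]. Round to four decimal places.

The regression of Y on X has slope ρ·σ_Y/σ_X and passes through (μ_X, μ_Y).
E[Y | X=2.82] = 8.77 + (0.32)·(5.48/1.29)·(2.82 − (1.36)) = 8.77 + (1.3594)·(1.46) = 10.7547.

10.7547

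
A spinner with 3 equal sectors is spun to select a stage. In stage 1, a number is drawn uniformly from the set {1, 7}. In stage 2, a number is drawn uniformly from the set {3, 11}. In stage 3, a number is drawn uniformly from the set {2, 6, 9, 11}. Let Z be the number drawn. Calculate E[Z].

6

E[Z | stage 1] = (1+7)/2 = 4.
E[Z | stage 2] = (3+11)/2 = 7.
E[Z | stage 3] = (2+6+9+11)/4 = 7.
By the law of total expectation,
E[Z] = (1/3)·(4) + (1/3)·(7) + (1/3)·(7) = 6.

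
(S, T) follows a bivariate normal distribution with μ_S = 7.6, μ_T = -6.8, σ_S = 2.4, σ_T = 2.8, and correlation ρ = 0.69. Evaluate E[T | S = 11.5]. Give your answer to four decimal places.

The regression of T on S has slope ρ·σ_T/σ_S and passes through (μ_S, μ_T).
E[T | S=11.5] = -6.8 + (0.69)·(2.8/2.4)·(11.5 − (7.6)) = -6.8 + (0.805)·(3.9) = -3.6605.

-3.6605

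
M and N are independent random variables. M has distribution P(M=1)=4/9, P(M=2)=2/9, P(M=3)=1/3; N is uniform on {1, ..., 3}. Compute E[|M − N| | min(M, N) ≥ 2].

P(min(M, N) ≥ 2) = 10/27.
Summing |M−N|·P(x,y) over outcomes with min(M, N) ≥ 2 gives 5/27.
E[|M − N| | min(M, N) ≥ 2] = (5/27) / (10/27) = 1/2.

1/2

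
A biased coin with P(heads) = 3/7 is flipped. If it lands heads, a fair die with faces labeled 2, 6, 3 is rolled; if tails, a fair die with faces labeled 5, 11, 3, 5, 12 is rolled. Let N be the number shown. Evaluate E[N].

E[N | heads] = (2+6+3)/3 = 11/3.
E[N | tails] = (5+11+3+5+12)/5 = 36/5.
By the law of total expectation,
E[N] = (3/7)·(11/3) + (4/7)·(36/5) = 199/35.

199/35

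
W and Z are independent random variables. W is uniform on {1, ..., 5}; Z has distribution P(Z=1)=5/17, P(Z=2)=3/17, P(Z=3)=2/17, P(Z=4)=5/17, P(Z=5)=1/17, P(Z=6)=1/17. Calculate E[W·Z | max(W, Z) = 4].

P(max(W, Z) = 4) = 6/17.
Summing WZ·P(x,y) over outcomes with max(W, Z) = 4 gives 268/85.
E[W·Z | max(W, Z) = 4] = (268/85) / (6/17) = 134/15.

134/15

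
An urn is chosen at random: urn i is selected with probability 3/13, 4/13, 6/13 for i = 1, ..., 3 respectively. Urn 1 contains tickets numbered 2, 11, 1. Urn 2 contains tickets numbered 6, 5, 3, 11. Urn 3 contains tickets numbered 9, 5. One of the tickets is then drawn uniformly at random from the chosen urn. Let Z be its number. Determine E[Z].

81/13

E[Z | urn 1] = (2+11+1)/3 = 14/3.
E[Z | urn 2] = (6+5+3+11)/4 = 25/4.
E[Z | urn 3] = (9+5)/2 = 7.
E[Z] = (3/13)·(14/3) + (4/13)·(25/4) + (6/13)·(7) = 81/13.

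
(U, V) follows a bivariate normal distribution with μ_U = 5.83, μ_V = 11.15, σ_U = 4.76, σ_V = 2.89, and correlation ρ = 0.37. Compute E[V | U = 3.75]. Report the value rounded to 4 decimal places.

For a bivariate normal, E[V | U=x] = μ_V + ρ·(σ_V/σ_U)·(x − μ_U).
E[V | U=3.75] = 11.15 + (0.37)·(2.89/4.76)·(3.75 − (5.83)) = 11.15 + (0.22464)·(-2.08) = 10.6827.

10.6827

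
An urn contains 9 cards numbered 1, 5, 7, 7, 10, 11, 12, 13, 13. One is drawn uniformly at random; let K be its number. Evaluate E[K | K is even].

P(K is even) = 2/9.
Σ over the event: 10·1/9 + 12·1/9 = 22/9.
E[K | K is even] = (22/9) / (2/9) = 11.

11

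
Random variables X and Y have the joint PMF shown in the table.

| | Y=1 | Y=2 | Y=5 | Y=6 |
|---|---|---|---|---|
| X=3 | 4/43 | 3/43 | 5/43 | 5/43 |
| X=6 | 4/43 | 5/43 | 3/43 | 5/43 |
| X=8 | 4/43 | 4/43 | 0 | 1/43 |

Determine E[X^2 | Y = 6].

289/11

P(Y = 6) = 11/43.
Σ X^2·P over the event = 9·(5/43) + 36·(5/43) + 64·(1/43) = 289/43.
E[X^2 | Y = 6] = (289/43) / (11/43) = 289/11.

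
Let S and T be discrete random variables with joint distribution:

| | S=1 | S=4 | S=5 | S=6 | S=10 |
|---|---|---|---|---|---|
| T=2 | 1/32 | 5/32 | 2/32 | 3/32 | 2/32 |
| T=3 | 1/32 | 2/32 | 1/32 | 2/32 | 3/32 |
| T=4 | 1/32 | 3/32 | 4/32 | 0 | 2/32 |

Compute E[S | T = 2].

69/13

P(T = 2) = 13/32.
Σ S·P over the event = 1·(1/32) + 4·(5/32) + 5·(2/32) + 6·(3/32) + 10·(2/32) = 69/32.
E[S | T = 2] = (69/32) / (13/32) = 69/13.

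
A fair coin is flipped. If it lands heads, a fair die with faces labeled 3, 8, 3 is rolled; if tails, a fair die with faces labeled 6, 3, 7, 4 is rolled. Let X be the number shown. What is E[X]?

29/6

E[X | heads] = (3+8+3)/3 = 14/3.
E[X | tails] = (6+3+7+4)/4 = 5.
By the law of total expectation,
E[X] = (1/2)·(14/3) + (1/2)·(5) = 29/6.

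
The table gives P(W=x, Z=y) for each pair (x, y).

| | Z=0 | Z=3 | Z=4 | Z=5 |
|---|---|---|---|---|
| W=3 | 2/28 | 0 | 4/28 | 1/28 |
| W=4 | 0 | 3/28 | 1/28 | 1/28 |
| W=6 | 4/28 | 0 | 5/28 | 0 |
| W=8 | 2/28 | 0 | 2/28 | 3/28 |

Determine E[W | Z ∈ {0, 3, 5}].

89/16

P(Z ∈ {0, 3, 5}) = 4/7.
Σ W·P over the event = 3·(2/28) + 3·(1/28) + 4·(3/28) + 4·(1/28) + 6·(4/28) + 8·(2/28) + 8·(3/28) = 89/28.
E[W | Z ∈ {0, 3, 5}] = (89/28) / (4/7) = 89/16.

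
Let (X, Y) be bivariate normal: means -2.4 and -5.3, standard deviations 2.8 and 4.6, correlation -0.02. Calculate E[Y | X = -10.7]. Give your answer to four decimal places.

E[Y | X=x] = μ_Y + ρ(σ_Y/σ_X)(x − μ_X) for jointly normal variables.
E[Y | X=-10.7] = -5.3 + (-0.02)·(4.6/2.8)·(-10.7 − (-2.4)) = -5.3 + (-0.032857)·(-8.3) = -5.0273.

-5.0273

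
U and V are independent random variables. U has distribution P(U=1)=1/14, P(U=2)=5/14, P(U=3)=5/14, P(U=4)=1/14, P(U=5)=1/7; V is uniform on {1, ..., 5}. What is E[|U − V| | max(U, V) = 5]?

P(max(U, V) = 5) = 11/35.
Summing |U−V|·P(x,y) over outcomes with max(U, V) = 5 gives 5/7.
E[|U − V| | max(U, V) = 5] = (5/7) / (11/35) = 25/11.

25/11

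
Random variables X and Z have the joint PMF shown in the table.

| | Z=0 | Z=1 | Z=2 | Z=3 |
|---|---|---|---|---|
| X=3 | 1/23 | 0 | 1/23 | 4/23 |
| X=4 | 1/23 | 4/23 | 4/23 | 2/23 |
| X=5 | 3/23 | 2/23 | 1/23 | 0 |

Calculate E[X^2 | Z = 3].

P(Z = 3) = 6/23.
Σ X^2·P over the event = 9·(4/23) + 16·(2/23) = 68/23.
E[X^2 | Z = 3] = (68/23) / (6/23) = 34/3.

34/3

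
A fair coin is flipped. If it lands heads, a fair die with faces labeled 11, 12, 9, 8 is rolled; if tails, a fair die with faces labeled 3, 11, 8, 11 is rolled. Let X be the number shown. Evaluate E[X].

E[X | heads] = (11+12+9+8)/4 = 10.
E[X | tails] = (3+11+8+11)/4 = 33/4.
By the law of total expectation,
E[X] = (1/2)·(10) + (1/2)·(33/4) = 73/8.

73/8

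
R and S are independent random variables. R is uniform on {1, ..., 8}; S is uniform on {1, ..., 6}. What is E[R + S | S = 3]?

15/2

Outcomes with S = 3: (1,3), (2,3), (3,3), (4,3), (5,3), (6,3), (7,3), (8,3), each with probability 1/48.
E[R + S | S = 3] = (4 + 5 + 6 + 7 + 8 + 9 + 10 + 11) / 8 = 15/2.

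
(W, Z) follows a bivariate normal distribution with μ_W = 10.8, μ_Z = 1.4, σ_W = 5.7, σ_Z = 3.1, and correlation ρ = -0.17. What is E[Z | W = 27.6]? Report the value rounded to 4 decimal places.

The regression of Z on W has slope ρ·σ_Z/σ_W and passes through (μ_W, μ_Z).
E[Z | W=27.6] = 1.4 + (-0.17)·(3.1/5.7)·(27.6 − (10.8)) = 1.4 + (-0.092456)·(16.8) = -0.1533.

-0.1533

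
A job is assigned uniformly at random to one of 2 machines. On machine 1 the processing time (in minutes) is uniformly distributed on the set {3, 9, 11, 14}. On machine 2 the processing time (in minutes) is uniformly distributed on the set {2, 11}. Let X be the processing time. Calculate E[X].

E[X | machine 1] = (3+9+11+14)/4 = 37/4.
E[X | machine 2] = (2+11)/2 = 13/2.
By the law of total expectation,
E[X] = (1/2)·(37/4) + (1/2)·(13/2) = 63/8.

63/8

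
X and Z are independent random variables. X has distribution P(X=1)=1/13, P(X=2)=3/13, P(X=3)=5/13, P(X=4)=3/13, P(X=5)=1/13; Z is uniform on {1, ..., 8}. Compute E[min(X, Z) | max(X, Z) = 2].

10/7

P(max(X, Z) = 2) = 7/104.
Summing min(X,Z)·P(x,y) over outcomes with max(X, Z) = 2 gives 5/52.
E[min(X, Z) | max(X, Z) = 2] = (5/52) / (7/104) = 10/7.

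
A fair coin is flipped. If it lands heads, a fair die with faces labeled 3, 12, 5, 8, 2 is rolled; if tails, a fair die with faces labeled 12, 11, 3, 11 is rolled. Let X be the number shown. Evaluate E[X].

61/8

E[X | heads] = (3+12+5+8+2)/5 = 6.
E[X | tails] = (12+11+3+11)/4 = 37/4.
E[X] = (1/2)·(6) + (1/2)·(37/4) = 61/8.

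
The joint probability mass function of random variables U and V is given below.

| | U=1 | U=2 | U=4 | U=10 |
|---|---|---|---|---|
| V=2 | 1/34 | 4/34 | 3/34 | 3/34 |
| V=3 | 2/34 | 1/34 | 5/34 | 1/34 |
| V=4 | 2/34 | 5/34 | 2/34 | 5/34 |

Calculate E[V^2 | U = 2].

21/2

P(U = 2) = 5/17.
Σ V^2·P over the event = 4·(4/34) + 9·(1/34) + 16·(5/34) = 105/34.
E[V^2 | U = 2] = (105/34) / (5/17) = 21/2.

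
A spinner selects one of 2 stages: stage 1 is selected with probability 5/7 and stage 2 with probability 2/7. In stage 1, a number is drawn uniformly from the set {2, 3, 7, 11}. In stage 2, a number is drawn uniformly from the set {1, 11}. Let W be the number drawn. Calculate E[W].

163/28

E[W | stage 1] = (2+3+7+11)/4 = 23/4.
E[W | stage 2] = (1+11)/2 = 6.
E[W] = (5/7)·(23/4) + (2/7)·(6) = 163/28.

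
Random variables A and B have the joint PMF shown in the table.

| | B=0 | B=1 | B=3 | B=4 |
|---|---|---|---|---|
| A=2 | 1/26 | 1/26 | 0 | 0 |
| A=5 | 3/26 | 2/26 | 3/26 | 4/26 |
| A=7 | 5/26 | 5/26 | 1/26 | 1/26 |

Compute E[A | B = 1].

47/8

P(B = 1) = 4/13.
Σ A·P over the event = 2·(1/26) + 5·(2/26) + 7·(5/26) = 47/26.
E[A | B = 1] = (47/26) / (4/13) = 47/8.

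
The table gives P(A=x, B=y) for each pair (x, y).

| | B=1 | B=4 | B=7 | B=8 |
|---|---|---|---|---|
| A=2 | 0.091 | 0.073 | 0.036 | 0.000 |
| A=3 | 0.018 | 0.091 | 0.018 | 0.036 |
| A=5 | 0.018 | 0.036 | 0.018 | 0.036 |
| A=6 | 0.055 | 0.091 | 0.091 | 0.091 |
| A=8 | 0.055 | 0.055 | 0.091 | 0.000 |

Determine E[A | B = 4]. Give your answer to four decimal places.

P(B = 4) = 0.346.
Σ A·P over the event = 2·(0.073) + 3·(0.091) + 5·(0.036) + 6·(0.091) + 8·(0.055) = 1.585.
E[A | B = 4] = (1.585) / (0.346) = 4.5809.

4.5809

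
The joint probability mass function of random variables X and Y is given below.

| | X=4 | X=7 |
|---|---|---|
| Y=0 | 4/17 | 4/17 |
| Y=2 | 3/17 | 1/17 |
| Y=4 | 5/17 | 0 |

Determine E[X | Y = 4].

P(Y = 4) = 5/17.
Summing X·P(X=x,Y=y) over the conditioning event gives 20/17.
E[X | Y = 4] = (20/17) / (5/17) = 4.

4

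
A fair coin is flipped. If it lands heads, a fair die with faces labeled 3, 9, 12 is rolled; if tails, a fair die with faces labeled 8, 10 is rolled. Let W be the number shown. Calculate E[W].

17/2

E[W | heads] = (3+9+12)/3 = 8.
E[W | tails] = (8+10)/2 = 9.
By the law of total expectation,
E[W] = (1/2)·(8) + (1/2)·(9) = 17/2.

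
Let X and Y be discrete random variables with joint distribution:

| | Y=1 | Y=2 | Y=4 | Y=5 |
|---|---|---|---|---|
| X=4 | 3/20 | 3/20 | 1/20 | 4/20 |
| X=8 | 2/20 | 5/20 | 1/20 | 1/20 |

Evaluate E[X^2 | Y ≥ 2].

P(Y ≥ 2) = 3/4.
Σ X^2·P over the event = 16·(3/20) + 16·(1/20) + 16·(4/20) + 64·(5/20) + 64·(1/20) + 64·(1/20) = 144/5.
E[X^2 | Y ≥ 2] = (144/5) / (3/4) = 192/5.

192/5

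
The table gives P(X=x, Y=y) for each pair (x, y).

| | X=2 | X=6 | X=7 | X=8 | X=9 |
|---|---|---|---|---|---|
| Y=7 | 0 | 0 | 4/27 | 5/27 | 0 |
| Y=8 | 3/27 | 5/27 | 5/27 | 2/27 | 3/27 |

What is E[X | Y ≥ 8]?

P(Y ≥ 8) = 2/3.
Σ X·P over the event = 2·(3/27) + 6·(5/27) + 7·(5/27) + 8·(2/27) + 9·(3/27) = 38/9.
E[X | Y ≥ 8] = (38/9) / (2/3) = 19/3.

19/3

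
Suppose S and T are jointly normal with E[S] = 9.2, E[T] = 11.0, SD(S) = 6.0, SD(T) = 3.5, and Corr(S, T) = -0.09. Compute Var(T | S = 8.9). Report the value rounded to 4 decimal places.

The conditional variance in a bivariate normal is σ_T²(1 − ρ²), independent of x.
Var(T | S=8.9) = (3.5)²·(1 − (-0.09)²) = 12.25·0.9919 = 12.1508.

12.1508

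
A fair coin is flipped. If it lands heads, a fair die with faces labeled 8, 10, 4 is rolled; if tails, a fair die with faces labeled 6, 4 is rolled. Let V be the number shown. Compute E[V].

E[V | heads] = (8+10+4)/3 = 22/3.
E[V | tails] = (6+4)/2 = 5.
By the law of total expectation,
E[V] = (1/2)·(22/3) + (1/2)·(5) = 37/6.

37/6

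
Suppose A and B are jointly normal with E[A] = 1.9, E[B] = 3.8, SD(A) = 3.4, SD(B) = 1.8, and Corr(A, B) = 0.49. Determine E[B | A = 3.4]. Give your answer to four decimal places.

4.1891

E[B | A=x] = μ_B + ρ(σ_B/σ_A)(x − μ_A) for jointly normal variables.
E[B | A=3.4] = 3.8 + (0.49)·(1.8/3.4)·(3.4 − (1.9)) = 3.8 + (0.25941)·(1.5) = 4.1891.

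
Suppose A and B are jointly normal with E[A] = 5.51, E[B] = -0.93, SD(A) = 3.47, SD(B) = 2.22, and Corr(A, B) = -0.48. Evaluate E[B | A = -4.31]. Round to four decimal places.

2.0856

E[B | A=x] = μ_B + ρ(σ_B/σ_A)(x − μ_A) for jointly normal variables.
E[B | A=-4.31] = -0.93 + (-0.48)·(2.22/3.47)·(-4.31 − (5.51)) = -0.93 + (-0.30709)·(-9.82) = 2.0856.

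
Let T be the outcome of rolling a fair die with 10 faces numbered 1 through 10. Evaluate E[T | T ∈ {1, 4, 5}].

10/3

P(T ∈ {1, 4, 5}) = 3/10.
Σ over the event: 1·1/10 + 4·1/10 + 5·1/10 = 1.
E[T | T ∈ {1, 4, 5}] = (1) / (3/10) = 10/3.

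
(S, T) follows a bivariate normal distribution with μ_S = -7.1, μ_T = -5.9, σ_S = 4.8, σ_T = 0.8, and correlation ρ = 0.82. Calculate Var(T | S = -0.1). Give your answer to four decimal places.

0.2097

The conditional variance in a bivariate normal is σ_T²(1 − ρ²), independent of x.
Var(T | S=-0.1) = (0.8)²·(1 − (0.82)²) = 0.64·0.3276 = 0.2097.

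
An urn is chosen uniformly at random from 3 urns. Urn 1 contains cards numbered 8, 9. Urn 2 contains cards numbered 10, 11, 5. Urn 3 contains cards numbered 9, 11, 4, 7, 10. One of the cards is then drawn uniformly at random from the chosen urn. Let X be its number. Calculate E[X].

761/90

E[X | urn 1] = (8+9)/2 = 17/2.
E[X | urn 2] = (10+11+5)/3 = 26/3.
E[X | urn 3] = (9+11+4+7+10)/5 = 41/5.
By the law of total expectation,
E[X] = (1/3)·(17/2) + (1/3)·(26/3) + (1/3)·(41/5) = 761/90.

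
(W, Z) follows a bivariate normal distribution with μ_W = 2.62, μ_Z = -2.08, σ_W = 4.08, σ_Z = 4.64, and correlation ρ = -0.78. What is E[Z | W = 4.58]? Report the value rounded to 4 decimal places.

-3.8186

For a bivariate normal, E[Z | W=x] = μ_Z + ρ·(σ_Z/σ_W)·(x − μ_W).
E[Z | W=4.58] = -2.08 + (-0.78)·(4.64/4.08)·(4.58 − (2.62)) = -2.08 + (-0.88706)·(1.96) = -3.8186.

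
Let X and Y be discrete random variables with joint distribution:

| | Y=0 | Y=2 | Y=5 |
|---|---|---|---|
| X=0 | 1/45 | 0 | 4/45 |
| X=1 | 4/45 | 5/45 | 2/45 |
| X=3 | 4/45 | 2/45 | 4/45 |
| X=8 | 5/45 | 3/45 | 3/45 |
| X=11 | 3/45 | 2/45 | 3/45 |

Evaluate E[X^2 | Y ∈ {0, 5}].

1316/33

P(Y ∈ {0, 5}) = 11/15.
Summing X^2·P(X=x,Y=y) over the conditioning event gives 1316/45.
E[X^2 | Y ∈ {0, 5}] = (1316/45) / (11/15) = 1316/33.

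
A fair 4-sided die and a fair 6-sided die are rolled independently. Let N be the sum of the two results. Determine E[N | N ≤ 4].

P(N ≤ 4) = 1/4.
Σ over the event: 2·1/24 + 3·1/12 + 4·1/8 = 5/6.
E[N | N ≤ 4] = (5/6) / (1/4) = 10/3.

10/3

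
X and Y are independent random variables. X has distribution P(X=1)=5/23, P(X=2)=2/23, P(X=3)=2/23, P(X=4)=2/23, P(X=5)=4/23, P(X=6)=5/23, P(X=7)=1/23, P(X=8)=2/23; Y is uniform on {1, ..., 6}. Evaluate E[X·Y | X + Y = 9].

69/4

P(X + Y = 9) = 8/69.
Summing XY·P(x,y) over outcomes with X + Y = 9 gives 2.
E[X·Y | X + Y = 9] = (2) / (8/69) = 69/4.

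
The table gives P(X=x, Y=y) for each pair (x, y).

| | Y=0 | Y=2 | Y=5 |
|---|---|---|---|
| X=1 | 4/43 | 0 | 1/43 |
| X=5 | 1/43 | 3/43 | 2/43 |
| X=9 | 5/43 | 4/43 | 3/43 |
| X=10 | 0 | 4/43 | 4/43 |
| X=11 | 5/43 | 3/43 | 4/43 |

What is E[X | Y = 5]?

P(Y = 5) = 14/43.
Σ X·P over the event = 1·(1/43) + 5·(2/43) + 9·(3/43) + 10·(4/43) + 11·(4/43) = 122/43.
E[X | Y = 5] = (122/43) / (14/43) = 61/7.

61/7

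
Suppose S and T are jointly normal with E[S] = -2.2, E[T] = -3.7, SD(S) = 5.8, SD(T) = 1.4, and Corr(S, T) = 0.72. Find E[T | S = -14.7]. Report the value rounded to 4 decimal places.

For a bivariate normal, E[T | S=x] = μ_T + ρ·(σ_T/σ_S)·(x − μ_S).
E[T | S=-14.7] = -3.7 + (0.72)·(1.4/5.8)·(-14.7 − (-2.2)) = -3.7 + (0.17379)·(-12.5) = -5.8724.

-5.8724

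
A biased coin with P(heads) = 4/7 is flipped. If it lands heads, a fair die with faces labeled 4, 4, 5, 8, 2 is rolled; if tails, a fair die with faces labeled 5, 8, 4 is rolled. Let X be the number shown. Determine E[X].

177/35

E[X | heads] = (4+4+5+8+2)/5 = 23/5.
E[X | tails] = (5+8+4)/3 = 17/3.
E[X] = (4/7)·(23/5) + (3/7)·(17/3) = 177/35.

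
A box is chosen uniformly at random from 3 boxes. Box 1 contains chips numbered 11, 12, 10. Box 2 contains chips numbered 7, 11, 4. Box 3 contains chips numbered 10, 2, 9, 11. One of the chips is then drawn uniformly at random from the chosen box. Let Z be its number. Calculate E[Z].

79/9

E[Z | box 1] = (11+12+10)/3 = 11.
E[Z | box 2] = (7+11+4)/3 = 22/3.
E[Z | box 3] = (10+2+9+11)/4 = 8.
E[Z] = (1/3)·(11) + (1/3)·(22/3) + (1/3)·(8) = 79/9.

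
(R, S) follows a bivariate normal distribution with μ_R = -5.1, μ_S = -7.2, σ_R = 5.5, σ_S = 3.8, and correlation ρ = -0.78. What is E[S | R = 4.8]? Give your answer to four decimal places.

-12.5352

E[S | R=x] = μ_S + ρ(σ_S/σ_R)(x − μ_R) for jointly normal variables.
E[S | R=4.8] = -7.2 + (-0.78)·(3.8/5.5)·(4.8 − (-5.1)) = -7.2 + (-0.53891)·(9.9) = -12.5352.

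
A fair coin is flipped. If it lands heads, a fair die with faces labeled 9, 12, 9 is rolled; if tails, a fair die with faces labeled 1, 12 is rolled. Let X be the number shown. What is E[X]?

33/4

E[X | heads] = (9+12+9)/3 = 10.
E[X | tails] = (1+12)/2 = 13/2.
E[X] = (1/2)·(10) + (1/2)·(13/2) = 33/4.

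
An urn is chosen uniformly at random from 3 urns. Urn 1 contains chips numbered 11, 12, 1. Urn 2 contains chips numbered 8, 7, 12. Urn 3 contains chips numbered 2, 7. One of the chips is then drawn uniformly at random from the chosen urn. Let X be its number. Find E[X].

E[X | urn 1] = (11+12+1)/3 = 8.
E[X | urn 2] = (8+7+12)/3 = 9.
E[X | urn 3] = (2+7)/2 = 9/2.
E[X] = (1/3)·(8) + (1/3)·(9) + (1/3)·(9/2) = 43/6.

43/6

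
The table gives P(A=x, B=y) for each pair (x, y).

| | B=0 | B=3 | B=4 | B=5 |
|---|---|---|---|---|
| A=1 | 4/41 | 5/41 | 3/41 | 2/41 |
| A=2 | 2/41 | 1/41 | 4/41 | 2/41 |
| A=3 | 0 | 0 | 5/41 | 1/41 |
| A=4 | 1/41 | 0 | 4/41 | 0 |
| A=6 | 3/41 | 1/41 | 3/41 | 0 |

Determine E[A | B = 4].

P(B = 4) = 19/41.
Σ A·P over the event = 1·(3/41) + 2·(4/41) + 3·(5/41) + 4·(4/41) + 6·(3/41) = 60/41.
E[A | B = 4] = (60/41) / (19/41) = 60/19.

60/19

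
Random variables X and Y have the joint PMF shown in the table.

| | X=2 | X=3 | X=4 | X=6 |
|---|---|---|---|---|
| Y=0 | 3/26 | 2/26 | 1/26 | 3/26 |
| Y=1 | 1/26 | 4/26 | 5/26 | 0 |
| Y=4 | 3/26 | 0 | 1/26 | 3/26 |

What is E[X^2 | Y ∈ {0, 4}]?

145/8

P(Y ∈ {0, 4}) = 8/13.
Σ X^2·P over the event = 4·(3/26) + 4·(3/26) + 9·(2/26) + 16·(1/26) + 16·(1/26) + 36·(3/26) + 36·(3/26) = 145/13.
E[X^2 | Y ∈ {0, 4}] = (145/13) / (8/13) = 145/8.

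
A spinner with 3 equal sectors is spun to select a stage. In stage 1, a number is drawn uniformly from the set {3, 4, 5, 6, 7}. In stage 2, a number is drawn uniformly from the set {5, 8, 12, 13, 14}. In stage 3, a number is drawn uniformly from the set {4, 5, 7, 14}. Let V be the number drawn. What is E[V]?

229/30

E[V | stage 1] = (3+4+5+6+7)/5 = 5.
E[V | stage 2] = (5+8+12+13+14)/5 = 52/5.
E[V | stage 3] = (4+5+7+14)/4 = 15/2.
By the law of total expectation,
E[V] = (1/3)·(5) + (1/3)·(52/5) + (1/3)·(15/2) = 229/30.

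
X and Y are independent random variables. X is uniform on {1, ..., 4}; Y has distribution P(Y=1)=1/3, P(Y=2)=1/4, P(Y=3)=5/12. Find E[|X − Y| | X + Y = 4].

P(X + Y = 4) = 1/4.
Summing |X−Y|·P(x,y) over outcomes with X + Y = 4 gives 3/8.
E[|X − Y| | X + Y = 4] = (3/8) / (1/4) = 3/2.

3/2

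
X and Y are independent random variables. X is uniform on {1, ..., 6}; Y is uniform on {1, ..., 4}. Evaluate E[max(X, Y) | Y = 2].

Outcomes with Y = 2: (1,2), (2,2), (3,2), (4,2), (5,2), (6,2), each with probability 1/24.
E[max(X, Y) | Y = 2] = (2 + 2 + 3 + 4 + 5 + 6) / 6 = 11/3.

11/3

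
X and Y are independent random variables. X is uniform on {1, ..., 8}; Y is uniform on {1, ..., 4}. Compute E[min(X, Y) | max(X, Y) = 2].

Outcomes with max(X, Y) = 2: (1,2), (2,1), (2,2), each with probability 1/32.
E[min(X, Y) | max(X, Y) = 2] = (1 + 1 + 2) / 3 = 4/3.

4/3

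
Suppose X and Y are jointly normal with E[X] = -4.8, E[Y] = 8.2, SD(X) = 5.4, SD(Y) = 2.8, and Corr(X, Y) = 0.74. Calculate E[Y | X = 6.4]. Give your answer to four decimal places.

12.4975

For a bivariate normal, E[Y | X=x] = μ_Y + ρ·(σ_Y/σ_X)·(x − μ_X).
E[Y | X=6.4] = 8.2 + (0.74)·(2.8/5.4)·(6.4 − (-4.8)) = 8.2 + (0.383704)·(11.2) = 12.4975.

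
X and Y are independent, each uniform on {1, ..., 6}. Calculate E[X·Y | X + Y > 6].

53/3

P(X + Y > 6) = 7/12.
Summing XY·P(x,y) over outcomes with X + Y > 6 gives 371/36.
E[X·Y | X + Y > 6] = (371/36) / (7/12) = 53/3.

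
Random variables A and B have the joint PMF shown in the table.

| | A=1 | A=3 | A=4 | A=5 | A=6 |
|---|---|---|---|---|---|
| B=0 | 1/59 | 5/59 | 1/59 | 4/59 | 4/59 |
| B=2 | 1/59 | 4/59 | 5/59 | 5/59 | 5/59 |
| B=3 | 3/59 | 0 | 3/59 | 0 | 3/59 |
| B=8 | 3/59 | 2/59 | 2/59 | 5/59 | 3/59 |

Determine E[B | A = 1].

P(A = 1) = 8/59.
Σ B·P over the event = 0·(1/59) + 2·(1/59) + 3·(3/59) + 8·(3/59) = 35/59.
E[B | A = 1] = (35/59) / (8/59) = 35/8.

35/8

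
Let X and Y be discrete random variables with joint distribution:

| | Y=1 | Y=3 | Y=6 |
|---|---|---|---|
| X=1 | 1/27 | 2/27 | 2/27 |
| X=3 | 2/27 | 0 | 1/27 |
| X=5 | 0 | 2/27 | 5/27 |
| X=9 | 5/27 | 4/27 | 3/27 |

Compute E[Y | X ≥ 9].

35/12

P(X ≥ 9) = 4/9.
Σ Y·P over the event = 1·(5/27) + 3·(4/27) + 6·(3/27) = 35/27.
E[Y | X ≥ 9] = (35/27) / (4/9) = 35/12.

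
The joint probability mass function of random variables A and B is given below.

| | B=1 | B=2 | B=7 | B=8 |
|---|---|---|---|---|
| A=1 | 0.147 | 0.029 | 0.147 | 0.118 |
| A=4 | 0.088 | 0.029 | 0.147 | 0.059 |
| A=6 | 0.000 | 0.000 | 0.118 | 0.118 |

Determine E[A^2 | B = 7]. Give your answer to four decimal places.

16.3762

P(B = 7) = 0.412.
Σ A^2·P over the event = 1·(0.147) + 16·(0.147) + 36·(0.118) = 6.747.
E[A^2 | B = 7] = (6.747) / (0.412) = 16.3762.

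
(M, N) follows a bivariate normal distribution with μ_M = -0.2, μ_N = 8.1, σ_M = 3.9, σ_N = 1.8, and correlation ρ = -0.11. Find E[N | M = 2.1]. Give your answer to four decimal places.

7.9832

E[N | M=x] = μ_N + ρ(σ_N/σ_M)(x − μ_M) for jointly normal variables.
E[N | M=2.1] = 8.1 + (-0.11)·(1.8/3.9)·(2.1 − (-0.2)) = 8.1 + (-0.050769)·(2.3) = 7.9832.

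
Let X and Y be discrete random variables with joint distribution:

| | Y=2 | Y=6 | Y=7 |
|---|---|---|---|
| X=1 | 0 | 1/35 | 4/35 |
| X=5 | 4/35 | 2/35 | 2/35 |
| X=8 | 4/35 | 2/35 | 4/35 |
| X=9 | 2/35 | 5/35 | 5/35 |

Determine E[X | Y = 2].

P(Y = 2) = 2/7.
Σ X·P over the event = 5·(4/35) + 8·(4/35) + 9·(2/35) = 2.
E[X | Y = 2] = (2) / (2/7) = 7.

7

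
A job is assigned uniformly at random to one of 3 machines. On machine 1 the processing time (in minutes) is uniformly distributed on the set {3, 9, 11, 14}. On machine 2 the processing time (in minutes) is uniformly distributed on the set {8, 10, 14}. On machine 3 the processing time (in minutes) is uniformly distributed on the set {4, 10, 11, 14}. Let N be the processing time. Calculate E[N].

89/9

E[N | machine 1] = (3+9+11+14)/4 = 37/4.
E[N | machine 2] = (8+10+14)/3 = 32/3.
E[N | machine 3] = (4+10+11+14)/4 = 39/4.
By the law of total expectation,
E[N] = (1/3)·(37/4) + (1/3)·(32/3) + (1/3)·(39/4) = 89/9.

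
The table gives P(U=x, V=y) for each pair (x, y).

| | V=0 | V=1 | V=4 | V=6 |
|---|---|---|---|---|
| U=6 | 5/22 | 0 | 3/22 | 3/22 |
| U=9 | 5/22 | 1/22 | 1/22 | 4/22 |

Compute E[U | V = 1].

9

P(V = 1) = 1/22.
Σ U·P over the event = 9·(1/22) = 9/22.
E[U | V = 1] = (9/22) / (1/22) = 9.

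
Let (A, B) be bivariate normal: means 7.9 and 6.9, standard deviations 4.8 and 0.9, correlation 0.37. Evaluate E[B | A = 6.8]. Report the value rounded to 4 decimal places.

For a bivariate normal, E[B | A=x] = μ_B + ρ·(σ_B/σ_A)·(x − μ_A).
E[B | A=6.8] = 6.9 + (0.37)·(0.9/4.8)·(6.8 − (7.9)) = 6.9 + (0.069375)·(-1.1) = 6.8237.

6.8237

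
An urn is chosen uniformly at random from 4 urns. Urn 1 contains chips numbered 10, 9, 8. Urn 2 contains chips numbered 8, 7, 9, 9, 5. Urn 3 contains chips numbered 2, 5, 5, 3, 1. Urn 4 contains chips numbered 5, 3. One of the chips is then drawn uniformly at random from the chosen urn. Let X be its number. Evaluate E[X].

119/20

E[X | urn 1] = (10+9+8)/3 = 9.
E[X | urn 2] = (8+7+9+9+5)/5 = 38/5.
E[X | urn 3] = (2+5+5+3+1)/5 = 16/5.
E[X | urn 4] = (5+3)/2 = 4.
E[X] = (1/4)·(9) + (1/4)·(38/5) + (1/4)·(16/5) + (1/4)·(4) = 119/20.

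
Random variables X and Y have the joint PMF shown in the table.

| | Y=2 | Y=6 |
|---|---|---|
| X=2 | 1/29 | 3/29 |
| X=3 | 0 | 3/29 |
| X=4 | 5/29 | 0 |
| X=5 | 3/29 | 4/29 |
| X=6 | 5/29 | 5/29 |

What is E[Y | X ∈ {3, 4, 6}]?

34/9

P(X ∈ {3, 4, 6}) = 18/29.
Σ Y·P over the event = 6·(3/29) + 2·(5/29) + 2·(5/29) + 6·(5/29) = 68/29.
E[Y | X ∈ {3, 4, 6}] = (68/29) / (18/29) = 34/9.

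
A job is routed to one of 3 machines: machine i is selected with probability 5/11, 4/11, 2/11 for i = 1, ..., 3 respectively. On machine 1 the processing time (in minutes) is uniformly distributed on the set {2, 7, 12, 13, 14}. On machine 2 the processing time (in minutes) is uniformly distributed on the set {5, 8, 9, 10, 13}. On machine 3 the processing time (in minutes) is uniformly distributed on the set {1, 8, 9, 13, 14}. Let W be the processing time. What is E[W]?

E[W | machine 1] = (2+7+12+13+14)/5 = 48/5.
E[W | machine 2] = (5+8+9+10+13)/5 = 9.
E[W | machine 3] = (1+8+9+13+14)/5 = 9.
E[W] = (5/11)·(48/5) + (4/11)·(9) + (2/11)·(9) = 102/11.

102/11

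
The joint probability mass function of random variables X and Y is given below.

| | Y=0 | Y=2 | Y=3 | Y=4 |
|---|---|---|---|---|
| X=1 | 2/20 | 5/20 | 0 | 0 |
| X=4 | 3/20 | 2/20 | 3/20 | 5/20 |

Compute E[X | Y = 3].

P(Y = 3) = 3/20.
Summing X·P(X=x,Y=y) over the conditioning event gives 3/5.
E[X | Y = 3] = (3/5) / (3/20) = 4.

4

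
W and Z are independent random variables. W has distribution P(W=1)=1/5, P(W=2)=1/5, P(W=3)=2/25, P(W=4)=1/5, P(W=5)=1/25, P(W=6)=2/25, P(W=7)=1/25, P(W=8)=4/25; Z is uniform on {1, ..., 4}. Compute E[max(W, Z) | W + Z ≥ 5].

379/73

P(W + Z ≥ 5) = 73/100.
Summing max(W,Z)·P(x,y) over outcomes with W + Z ≥ 5 gives 379/100.
E[max(W, Z) | W + Z ≥ 5] = (379/100) / (73/100) = 379/73.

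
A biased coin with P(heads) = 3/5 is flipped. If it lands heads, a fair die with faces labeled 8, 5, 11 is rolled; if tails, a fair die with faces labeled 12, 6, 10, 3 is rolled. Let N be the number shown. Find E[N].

E[N | heads] = (8+5+11)/3 = 8.
E[N | tails] = (12+6+10+3)/4 = 31/4.
By the law of total expectation,
E[N] = (3/5)·(8) + (2/5)·(31/4) = 79/10.

79/10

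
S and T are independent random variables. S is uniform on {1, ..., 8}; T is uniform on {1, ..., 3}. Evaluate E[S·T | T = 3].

27/2

Outcomes with T = 3: (1,3), (2,3), (3,3), (4,3), (5,3), (6,3), (7,3), (8,3), each with probability 1/24.
E[S·T | T = 3] = (3 + 6 + 9 + 12 + 15 + 18 + 21 + 24) / 8 = 27/2.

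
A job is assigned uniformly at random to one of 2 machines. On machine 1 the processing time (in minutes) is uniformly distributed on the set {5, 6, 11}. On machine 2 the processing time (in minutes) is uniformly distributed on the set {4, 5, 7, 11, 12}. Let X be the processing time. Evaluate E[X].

227/30

E[X | machine 1] = (5+6+11)/3 = 22/3.
E[X | machine 2] = (4+5+7+11+12)/5 = 39/5.
By the law of total expectation,
E[X] = (1/2)·(22/3) + (1/2)·(39/5) = 227/30.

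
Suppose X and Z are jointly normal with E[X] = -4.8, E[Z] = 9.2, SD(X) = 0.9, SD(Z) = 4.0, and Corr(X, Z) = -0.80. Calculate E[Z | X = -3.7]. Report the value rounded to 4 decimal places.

5.2889

E[Z | X=x] = μ_Z + ρ(σ_Z/σ_X)(x − μ_X) for jointly normal variables.
E[Z | X=-3.7] = 9.2 + (-0.80)·(4.0/0.9)·(-3.7 − (-4.8)) = 9.2 + (-3.55556)·(1.1) = 5.2889.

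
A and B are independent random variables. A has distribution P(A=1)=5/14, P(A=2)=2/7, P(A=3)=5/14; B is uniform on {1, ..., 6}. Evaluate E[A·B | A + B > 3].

113/14

P(A + B > 3) = 5/6.
Summing AB·P(x,y) over outcomes with A + B > 3 gives 565/84.
E[A·B | A + B > 3] = (565/84) / (5/6) = 113/14.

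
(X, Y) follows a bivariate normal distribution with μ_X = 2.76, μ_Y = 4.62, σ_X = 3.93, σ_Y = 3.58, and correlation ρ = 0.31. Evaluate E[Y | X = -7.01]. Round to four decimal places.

The regression of Y on X has slope ρ·σ_Y/σ_X and passes through (μ_X, μ_Y).
E[Y | X=-7.01] = 4.62 + (0.31)·(3.58/3.93)·(-7.01 − (2.76)) = 4.62 + (0.28239)·(-9.77) = 1.8610.

1.8610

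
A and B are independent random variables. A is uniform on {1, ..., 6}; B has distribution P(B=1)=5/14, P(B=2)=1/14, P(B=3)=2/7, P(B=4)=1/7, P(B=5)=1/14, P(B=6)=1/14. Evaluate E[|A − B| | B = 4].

3/2

P(B = 4) = 1/7.
Summing |A−B|·P(x,y) over outcomes with B = 4 gives 3/14.
E[|A − B| | B = 4] = (3/14) / (1/7) = 3/2.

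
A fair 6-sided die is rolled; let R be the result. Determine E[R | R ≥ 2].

Given R ≥ 2, R is equally likely to be any of {2, 3, 4, 5, 6}.
E[R | R ≥ 2] = (2 + 3 + 4 + 5 + 6) / 5 = 4.

4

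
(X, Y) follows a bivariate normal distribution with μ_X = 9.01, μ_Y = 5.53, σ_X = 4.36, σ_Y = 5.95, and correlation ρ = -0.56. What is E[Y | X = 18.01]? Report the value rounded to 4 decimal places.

-1.3480

E[Y | X=x] = μ_Y + ρ(σ_Y/σ_X)(x − μ_X) for jointly normal variables.
E[Y | X=18.01] = 5.53 + (-0.56)·(5.95/4.36)·(18.01 − (9.01)) = 5.53 + (-0.76422)·(9) = -1.3480.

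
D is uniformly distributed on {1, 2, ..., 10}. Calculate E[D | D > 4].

Given D > 4, D is equally likely to be any of {5, 6, 7, 8, 9, 10}.
E[D | D > 4] = (5 + 6 + 7 + 8 + 9 + 10) / 6 = 15/2.

15/2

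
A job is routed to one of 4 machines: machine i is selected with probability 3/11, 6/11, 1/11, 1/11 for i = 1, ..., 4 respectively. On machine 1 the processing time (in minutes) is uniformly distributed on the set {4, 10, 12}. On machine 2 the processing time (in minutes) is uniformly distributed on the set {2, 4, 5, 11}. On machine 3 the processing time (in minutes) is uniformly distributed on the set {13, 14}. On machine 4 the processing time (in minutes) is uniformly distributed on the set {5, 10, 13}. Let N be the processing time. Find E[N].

491/66

E[N | machine 1] = (4+10+12)/3 = 26/3.
E[N | machine 2] = (2+4+5+11)/4 = 11/2.
E[N | machine 3] = (13+14)/2 = 27/2.
E[N | machine 4] = (5+10+13)/3 = 28/3.
By the law of total expectation,
E[N] = (3/11)·(26/3) + (6/11)·(11/2) + (1/11)·(27/2) + (1/11)·(28/3) = 491/66.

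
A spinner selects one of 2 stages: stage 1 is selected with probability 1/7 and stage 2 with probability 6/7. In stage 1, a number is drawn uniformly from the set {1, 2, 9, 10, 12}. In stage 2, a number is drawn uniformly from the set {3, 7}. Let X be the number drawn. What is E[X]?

184/35

E[X | stage 1] = (1+2+9+10+12)/5 = 34/5.
E[X | stage 2] = (3+7)/2 = 5.
By the law of total expectation,
E[X] = (1/7)·(34/5) + (6/7)·(5) = 184/35.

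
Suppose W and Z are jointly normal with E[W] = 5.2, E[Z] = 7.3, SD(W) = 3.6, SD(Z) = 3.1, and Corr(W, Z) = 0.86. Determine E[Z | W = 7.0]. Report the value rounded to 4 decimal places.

8.6330

The regression of Z on W has slope ρ·σ_Z/σ_W and passes through (μ_W, μ_Z).
E[Z | W=7.0] = 7.3 + (0.86)·(3.1/3.6)·(7.0 − (5.2)) = 7.3 + (0.74056)·(1.8) = 8.6330.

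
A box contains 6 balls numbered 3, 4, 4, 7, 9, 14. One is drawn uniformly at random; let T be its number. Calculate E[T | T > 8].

P(T > 8) = 1/3.
Σ over the event: 9·1/6 + 14·1/6 = 23/6.
E[T | T > 8] = (23/6) / (1/3) = 23/2.

23/2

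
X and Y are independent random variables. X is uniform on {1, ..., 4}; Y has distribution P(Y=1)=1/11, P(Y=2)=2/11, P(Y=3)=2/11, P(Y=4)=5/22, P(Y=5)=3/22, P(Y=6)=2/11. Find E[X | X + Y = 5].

11/5

P(X + Y = 5) = 15/88.
Summing X·P(x,y) over outcomes with X + Y = 5 gives 3/8.
E[X | X + Y = 5] = (3/8) / (15/88) = 11/5.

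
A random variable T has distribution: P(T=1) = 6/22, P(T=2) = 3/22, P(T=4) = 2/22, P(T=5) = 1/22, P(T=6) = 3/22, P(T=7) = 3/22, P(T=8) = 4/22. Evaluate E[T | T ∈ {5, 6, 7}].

44/7

P(T ∈ {5, 6, 7}) = 7/22.
Σ over the event: 5·1/22 + 6·3/22 + 7·3/22 = 2.
E[T | T ∈ {5, 6, 7}] = (2) / (7/22) = 44/7.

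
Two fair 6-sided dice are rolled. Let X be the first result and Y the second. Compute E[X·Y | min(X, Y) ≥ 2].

16

P(min(X, Y) ≥ 2) = 25/36.
Summing XY·P(x,y) over outcomes with min(X, Y) ≥ 2 gives 100/9.
E[X·Y | min(X, Y) ≥ 2] = (100/9) / (25/36) = 16.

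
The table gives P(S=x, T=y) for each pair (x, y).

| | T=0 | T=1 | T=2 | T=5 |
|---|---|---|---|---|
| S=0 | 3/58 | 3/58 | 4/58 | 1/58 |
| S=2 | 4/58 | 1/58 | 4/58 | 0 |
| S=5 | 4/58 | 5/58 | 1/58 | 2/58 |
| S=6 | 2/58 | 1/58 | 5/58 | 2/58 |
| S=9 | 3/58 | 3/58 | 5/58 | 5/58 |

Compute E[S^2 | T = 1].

P(T = 1) = 13/58.
Σ S^2·P over the event = 0·(3/58) + 4·(1/58) + 25·(5/58) + 36·(1/58) + 81·(3/58) = 204/29.
E[S^2 | T = 1] = (204/29) / (13/58) = 408/13.

408/13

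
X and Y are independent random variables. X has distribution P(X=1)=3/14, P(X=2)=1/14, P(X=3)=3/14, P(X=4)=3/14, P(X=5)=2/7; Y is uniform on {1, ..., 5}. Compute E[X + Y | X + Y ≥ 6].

172/23

P(X + Y ≥ 6) = 23/35.
Summing (X+Y)·P(x,y) over outcomes with X + Y ≥ 6 gives 172/35.
E[X + Y | X + Y ≥ 6] = (172/35) / (23/35) = 172/23.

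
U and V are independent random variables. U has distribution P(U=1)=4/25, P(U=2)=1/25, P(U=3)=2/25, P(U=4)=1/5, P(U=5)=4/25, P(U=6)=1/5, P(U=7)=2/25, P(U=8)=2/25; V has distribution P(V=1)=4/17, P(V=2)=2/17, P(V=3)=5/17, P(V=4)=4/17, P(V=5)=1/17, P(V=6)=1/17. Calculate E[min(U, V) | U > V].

79/31

P(U > V) = 279/425.
Summing min(U,V)·P(x,y) over outcomes with U > V gives 711/425.
E[min(U, V) | U > V] = (711/425) / (279/425) = 79/31.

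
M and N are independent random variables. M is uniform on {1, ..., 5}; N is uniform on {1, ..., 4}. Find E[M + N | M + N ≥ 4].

6

P(M + N ≥ 4) = 17/20.
Summing (M+N)·P(x,y) over outcomes with M + N ≥ 4 gives 51/10.
E[M + N | M + N ≥ 4] = (51/10) / (17/20) = 6.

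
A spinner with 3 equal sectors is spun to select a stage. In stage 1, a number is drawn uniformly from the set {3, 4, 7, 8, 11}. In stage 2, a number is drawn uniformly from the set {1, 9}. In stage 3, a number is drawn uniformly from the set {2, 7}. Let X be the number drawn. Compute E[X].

161/30

E[X | stage 1] = (3+4+7+8+11)/5 = 33/5.
E[X | stage 2] = (1+9)/2 = 5.
E[X | stage 3] = (2+7)/2 = 9/2.
E[X] = (1/3)·(33/5) + (1/3)·(5) + (1/3)·(9/2) = 161/30.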